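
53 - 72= - 19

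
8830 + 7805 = 16635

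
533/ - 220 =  - 3 + 127/220= - 2.42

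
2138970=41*52170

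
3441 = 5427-1986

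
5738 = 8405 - 2667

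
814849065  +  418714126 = 1233563191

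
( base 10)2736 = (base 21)646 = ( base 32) 2LG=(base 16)ab0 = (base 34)2CG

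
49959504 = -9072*( -5507)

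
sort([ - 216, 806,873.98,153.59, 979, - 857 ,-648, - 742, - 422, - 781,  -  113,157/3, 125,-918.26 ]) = [ - 918.26, - 857, - 781,-742 , - 648, - 422, - 216, - 113,157/3,125,  153.59,806,873.98,  979 ] 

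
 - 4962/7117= - 4962/7117 = - 0.70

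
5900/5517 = 5900/5517 = 1.07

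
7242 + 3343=10585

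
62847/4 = 15711 + 3/4 = 15711.75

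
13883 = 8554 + 5329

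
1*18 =18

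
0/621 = 0  =  0.00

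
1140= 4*285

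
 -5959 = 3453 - 9412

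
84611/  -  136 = -623 + 117/136 = - 622.14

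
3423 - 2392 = 1031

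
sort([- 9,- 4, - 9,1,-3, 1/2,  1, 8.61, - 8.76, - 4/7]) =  [ - 9, - 9, - 8.76,-4, - 3,-4/7, 1/2, 1, 1,  8.61] 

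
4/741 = 4/741 = 0.01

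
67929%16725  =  1029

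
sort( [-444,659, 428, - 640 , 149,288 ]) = [ -640, - 444, 149,288, 428,659 ] 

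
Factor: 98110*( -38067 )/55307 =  - 3734753370/55307 = -  2^1*3^1* 5^1*7^(-1 )*7901^( - 1)*9811^1*12689^1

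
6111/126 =97/2= 48.50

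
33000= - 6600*( - 5 )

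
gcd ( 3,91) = 1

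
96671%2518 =987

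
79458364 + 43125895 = 122584259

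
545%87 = 23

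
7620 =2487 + 5133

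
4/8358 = 2/4179 = 0.00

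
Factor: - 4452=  -2^2*3^1*7^1*53^1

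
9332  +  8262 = 17594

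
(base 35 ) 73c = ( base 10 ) 8692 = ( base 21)jej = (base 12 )5044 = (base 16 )21f4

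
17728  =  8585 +9143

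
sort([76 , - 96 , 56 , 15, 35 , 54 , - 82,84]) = [ - 96, - 82 , 15,35, 54,56,76, 84 ] 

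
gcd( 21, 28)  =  7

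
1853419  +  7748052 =9601471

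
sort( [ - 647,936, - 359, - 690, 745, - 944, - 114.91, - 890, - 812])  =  [ - 944, - 890,-812,-690, - 647, - 359,-114.91, 745,936 ]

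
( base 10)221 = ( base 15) eb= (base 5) 1341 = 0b11011101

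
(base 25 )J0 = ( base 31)FA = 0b111011011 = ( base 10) 475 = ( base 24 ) JJ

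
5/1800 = 1/360 =0.00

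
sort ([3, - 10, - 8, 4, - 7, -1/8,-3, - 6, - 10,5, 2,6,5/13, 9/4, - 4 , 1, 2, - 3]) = [ - 10, - 10, - 8, - 7, - 6, - 4 , - 3,-3, -1/8, 5/13,1,2, 2,9/4,3,4,  5, 6] 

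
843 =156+687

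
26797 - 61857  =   - 35060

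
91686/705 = 30562/235 =130.05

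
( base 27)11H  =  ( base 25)15n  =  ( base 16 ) 305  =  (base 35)M3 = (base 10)773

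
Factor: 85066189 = 13^1*443^1*14771^1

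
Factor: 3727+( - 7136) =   -  3409 = - 7^1*487^1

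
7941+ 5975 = 13916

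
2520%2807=2520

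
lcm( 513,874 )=23598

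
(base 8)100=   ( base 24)2G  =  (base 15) 44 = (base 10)64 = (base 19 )37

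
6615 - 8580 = -1965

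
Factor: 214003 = 214003^1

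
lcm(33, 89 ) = 2937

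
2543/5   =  2543/5 = 508.60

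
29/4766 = 29/4766=0.01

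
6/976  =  3/488 = 0.01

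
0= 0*4940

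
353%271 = 82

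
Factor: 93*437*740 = 30074340 = 2^2*3^1*5^1*19^1*23^1 * 31^1* 37^1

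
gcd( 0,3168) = 3168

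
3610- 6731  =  - 3121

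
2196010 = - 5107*( - 430)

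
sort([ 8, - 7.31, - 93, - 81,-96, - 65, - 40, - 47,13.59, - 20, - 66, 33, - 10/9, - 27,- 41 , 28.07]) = [ - 96, - 93, - 81, - 66, - 65, - 47 , - 41, - 40, - 27, - 20, - 7.31, - 10/9, 8,  13.59,28.07,33] 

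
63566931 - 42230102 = 21336829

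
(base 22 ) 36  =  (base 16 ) 48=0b1001000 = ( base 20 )3C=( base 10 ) 72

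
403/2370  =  403/2370 = 0.17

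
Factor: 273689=13^1*37^1 * 569^1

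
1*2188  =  2188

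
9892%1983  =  1960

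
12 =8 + 4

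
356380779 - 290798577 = 65582202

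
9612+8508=18120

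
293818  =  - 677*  ( - 434) 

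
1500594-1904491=-403897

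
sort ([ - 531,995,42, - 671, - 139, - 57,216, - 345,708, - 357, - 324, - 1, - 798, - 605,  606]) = [ - 798,- 671 , - 605,-531, - 357, - 345,-324, - 139, - 57,  -  1, 42,216, 606, 708,995]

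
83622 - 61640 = 21982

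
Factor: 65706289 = 11^1 * 307^1*19457^1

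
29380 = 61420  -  32040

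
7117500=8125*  876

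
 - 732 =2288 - 3020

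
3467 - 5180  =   - 1713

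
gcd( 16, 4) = 4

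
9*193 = 1737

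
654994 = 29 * 22586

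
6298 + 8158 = 14456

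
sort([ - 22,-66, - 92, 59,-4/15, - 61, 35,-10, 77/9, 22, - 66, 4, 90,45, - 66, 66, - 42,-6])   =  [ - 92, - 66, - 66,-66 ,-61,-42,-22,-10,-6, - 4/15 , 4, 77/9,22, 35, 45,59,66,  90] 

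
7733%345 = 143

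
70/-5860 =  - 1+ 579/586  =  - 0.01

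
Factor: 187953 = 3^1 *31^1*43^1*47^1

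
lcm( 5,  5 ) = 5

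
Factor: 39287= 17^1*2311^1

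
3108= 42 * 74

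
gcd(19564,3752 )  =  268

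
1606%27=13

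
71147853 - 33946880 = 37200973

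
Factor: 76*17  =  1292 = 2^2*17^1*19^1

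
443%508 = 443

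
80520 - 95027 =  -  14507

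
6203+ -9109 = - 2906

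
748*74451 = 55689348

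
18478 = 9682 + 8796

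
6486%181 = 151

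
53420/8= 6677 + 1/2= 6677.50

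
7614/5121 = 1 + 277/569 = 1.49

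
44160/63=700 + 20/21 = 700.95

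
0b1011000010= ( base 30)ng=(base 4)23002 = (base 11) 592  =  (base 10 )706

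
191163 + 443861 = 635024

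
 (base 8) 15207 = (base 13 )3125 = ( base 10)6791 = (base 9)10275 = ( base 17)1688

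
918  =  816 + 102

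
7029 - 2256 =4773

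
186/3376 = 93/1688 = 0.06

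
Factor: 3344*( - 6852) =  - 2^6*3^1*11^1*19^1*571^1 = -22913088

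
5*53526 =267630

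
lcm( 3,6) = 6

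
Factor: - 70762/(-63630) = 3^( - 2 )*5^( - 1 )*7^(-1 )*101^( - 1) * 35381^1 = 35381/31815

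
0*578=0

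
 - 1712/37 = -1712/37 = - 46.27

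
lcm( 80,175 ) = 2800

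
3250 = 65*50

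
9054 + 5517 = 14571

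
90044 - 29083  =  60961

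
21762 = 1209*18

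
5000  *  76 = 380000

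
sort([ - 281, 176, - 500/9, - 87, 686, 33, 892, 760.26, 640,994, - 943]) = [ - 943,  -  281, - 87, - 500/9 , 33 , 176, 640, 686, 760.26,892, 994] 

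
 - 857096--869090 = 11994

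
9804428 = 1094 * 8962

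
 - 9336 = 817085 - 826421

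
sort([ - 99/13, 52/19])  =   [ - 99/13, 52/19 ] 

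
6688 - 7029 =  - 341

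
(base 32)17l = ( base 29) 1EM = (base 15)599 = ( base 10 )1269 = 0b10011110101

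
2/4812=1/2406  =  0.00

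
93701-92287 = 1414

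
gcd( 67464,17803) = 937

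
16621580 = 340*48887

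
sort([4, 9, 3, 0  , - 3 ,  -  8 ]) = [ - 8, - 3 , 0, 3, 4 , 9]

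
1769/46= 1769/46 = 38.46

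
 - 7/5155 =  - 7/5155=   - 0.00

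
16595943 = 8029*2067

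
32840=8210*4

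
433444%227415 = 206029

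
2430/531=270/59 = 4.58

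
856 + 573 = 1429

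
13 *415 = 5395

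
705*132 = 93060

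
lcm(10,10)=10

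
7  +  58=65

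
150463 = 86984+63479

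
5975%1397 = 387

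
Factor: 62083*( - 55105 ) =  - 5^1*7^3 * 103^1*107^1 *181^1 = -  3421083715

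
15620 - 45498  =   - 29878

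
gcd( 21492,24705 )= 27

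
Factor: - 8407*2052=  - 2^2*3^3*7^1*19^1*1201^1  =  - 17251164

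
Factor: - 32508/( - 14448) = 9/4 = 2^(-2)*3^2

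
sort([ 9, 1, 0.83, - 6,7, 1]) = [ - 6,0.83, 1,1,  7,9 ] 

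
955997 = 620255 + 335742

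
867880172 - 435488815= 432391357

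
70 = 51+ 19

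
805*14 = 11270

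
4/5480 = 1/1370=0.00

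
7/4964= 7/4964 =0.00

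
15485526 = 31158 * 497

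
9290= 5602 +3688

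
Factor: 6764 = 2^2*19^1 * 89^1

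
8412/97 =8412/97 =86.72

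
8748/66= 132 + 6/11 = 132.55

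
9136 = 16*571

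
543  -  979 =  - 436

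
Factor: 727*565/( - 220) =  - 82151/44 = - 2^( - 2 ) * 11^( - 1)*113^1*727^1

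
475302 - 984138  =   - 508836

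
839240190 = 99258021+739982169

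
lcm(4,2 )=4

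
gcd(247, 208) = 13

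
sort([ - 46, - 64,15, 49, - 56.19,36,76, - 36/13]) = [ -64, - 56.19, - 46, - 36/13, 15, 36 , 49,76]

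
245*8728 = 2138360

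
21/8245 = 21/8245=0.00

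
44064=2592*17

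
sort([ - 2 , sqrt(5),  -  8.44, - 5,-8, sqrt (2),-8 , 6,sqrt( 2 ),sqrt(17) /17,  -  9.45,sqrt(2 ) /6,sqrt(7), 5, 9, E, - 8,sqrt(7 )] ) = [ - 9.45, - 8.44,  -  8 , -8, - 8, - 5, - 2,sqrt(2)/6,sqrt(17 )/17, sqrt(2), sqrt(2),sqrt(5), sqrt(7),sqrt( 7), E,5,6, 9 ] 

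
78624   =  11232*7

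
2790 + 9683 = 12473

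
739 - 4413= -3674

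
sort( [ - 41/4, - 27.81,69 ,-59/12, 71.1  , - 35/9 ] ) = [  -  27.81, - 41/4 ,-59/12, - 35/9, 69, 71.1]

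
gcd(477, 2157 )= 3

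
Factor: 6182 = 2^1* 11^1*281^1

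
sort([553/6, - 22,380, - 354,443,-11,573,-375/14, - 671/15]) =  [ - 354,-671/15,- 375/14, - 22, - 11, 553/6, 380,443,573 ]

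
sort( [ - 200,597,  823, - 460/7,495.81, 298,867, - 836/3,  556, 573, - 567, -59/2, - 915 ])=[ - 915,-567, - 836/3, - 200,  -  460/7, - 59/2, 298, 495.81,  556,573, 597, 823,867 ]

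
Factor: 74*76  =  5624  =  2^3*19^1*37^1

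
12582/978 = 2097/163 = 12.87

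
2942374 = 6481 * 454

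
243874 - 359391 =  - 115517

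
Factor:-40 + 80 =40=2^3*5^1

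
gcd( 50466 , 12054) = 6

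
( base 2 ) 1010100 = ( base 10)84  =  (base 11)77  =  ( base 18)4c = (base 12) 70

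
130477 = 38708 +91769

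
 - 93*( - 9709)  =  902937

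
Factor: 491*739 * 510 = 185052990=2^1*3^1 * 5^1 *17^1*491^1*739^1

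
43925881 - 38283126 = 5642755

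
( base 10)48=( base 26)1M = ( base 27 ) 1L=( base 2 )110000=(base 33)1F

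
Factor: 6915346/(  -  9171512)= - 2^( -2 )*7^(-1)*43^1*191^1*199^(-1)*421^1*823^( - 1 ) =- 3457673/4585756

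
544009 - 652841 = - 108832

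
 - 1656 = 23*( - 72)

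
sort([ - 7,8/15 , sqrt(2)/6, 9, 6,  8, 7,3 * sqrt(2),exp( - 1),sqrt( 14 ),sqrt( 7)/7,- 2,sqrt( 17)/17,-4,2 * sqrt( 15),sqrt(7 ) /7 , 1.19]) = [ - 7, - 4,-2,sqrt(2 )/6,sqrt( 17 ) /17,exp (  -  1), sqrt(7)/7, sqrt ( 7 )/7,8/15,1.19,sqrt( 14 ),3*sqrt(2),6,7 , 2*sqrt(15),8,9 ] 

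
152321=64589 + 87732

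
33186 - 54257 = -21071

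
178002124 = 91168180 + 86833944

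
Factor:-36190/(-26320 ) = 2^( - 3)*11^1 = 11/8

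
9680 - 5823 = 3857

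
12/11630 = 6/5815 = 0.00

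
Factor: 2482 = 2^1  *  17^1*73^1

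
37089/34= 1090 + 29/34 = 1090.85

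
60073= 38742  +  21331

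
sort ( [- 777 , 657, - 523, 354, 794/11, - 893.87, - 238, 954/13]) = [ - 893.87 , - 777, - 523, - 238, 794/11, 954/13, 354,  657 ] 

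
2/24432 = 1/12216 = 0.00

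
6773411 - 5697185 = 1076226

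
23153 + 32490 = 55643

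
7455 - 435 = 7020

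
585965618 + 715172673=1301138291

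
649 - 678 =- 29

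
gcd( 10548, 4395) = 879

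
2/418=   1/209 = 0.00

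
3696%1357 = 982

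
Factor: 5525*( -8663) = - 5^2*13^1 *17^1*8663^1 =- 47863075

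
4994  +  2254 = 7248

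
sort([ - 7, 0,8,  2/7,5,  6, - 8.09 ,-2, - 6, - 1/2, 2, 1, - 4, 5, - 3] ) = [ - 8.09, - 7,-6, - 4,- 3, - 2,-1/2, 0, 2/7,1,  2, 5,5, 6, 8]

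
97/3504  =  97/3504 = 0.03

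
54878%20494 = 13890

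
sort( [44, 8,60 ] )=[ 8 , 44,60]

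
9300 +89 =9389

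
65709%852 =105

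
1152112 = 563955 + 588157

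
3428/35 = 97  +  33/35= 97.94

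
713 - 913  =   - 200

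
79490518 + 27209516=106700034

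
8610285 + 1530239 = 10140524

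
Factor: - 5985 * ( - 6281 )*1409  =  3^2*5^1*7^1*11^1 * 19^1*571^1 * 1409^1 = 52966825065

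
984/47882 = 492/23941 = 0.02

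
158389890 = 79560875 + 78829015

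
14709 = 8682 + 6027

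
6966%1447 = 1178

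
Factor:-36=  - 2^2*3^2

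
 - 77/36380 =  - 1 + 36303/36380  =  -0.00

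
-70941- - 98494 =27553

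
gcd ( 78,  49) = 1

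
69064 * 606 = 41852784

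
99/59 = 99/59= 1.68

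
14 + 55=69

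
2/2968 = 1/1484 = 0.00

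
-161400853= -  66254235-95146618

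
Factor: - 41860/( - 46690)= 26/29=   2^1*13^1 * 29^( - 1 )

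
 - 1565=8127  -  9692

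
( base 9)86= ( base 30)2i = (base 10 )78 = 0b1001110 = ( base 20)3i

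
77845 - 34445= 43400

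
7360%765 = 475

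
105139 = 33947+71192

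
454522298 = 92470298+362052000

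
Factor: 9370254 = 2^1*3^1*307^1*5087^1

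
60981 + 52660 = 113641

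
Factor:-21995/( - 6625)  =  5^( - 2)*83^1 = 83/25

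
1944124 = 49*39676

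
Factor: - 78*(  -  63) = 4914 = 2^1*3^3*7^1*13^1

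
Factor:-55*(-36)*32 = 2^7*3^2*5^1*11^1= 63360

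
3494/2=1747 = 1747.00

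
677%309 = 59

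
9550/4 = 2387 + 1/2=2387.50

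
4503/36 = 1501/12 = 125.08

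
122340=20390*6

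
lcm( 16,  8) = 16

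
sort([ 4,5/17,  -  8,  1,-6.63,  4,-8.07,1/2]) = [ - 8.07, - 8, - 6.63,5/17,1/2, 1,4, 4] 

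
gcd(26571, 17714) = 8857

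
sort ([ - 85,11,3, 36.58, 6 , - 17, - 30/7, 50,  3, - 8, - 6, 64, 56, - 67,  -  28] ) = [ - 85, - 67, - 28,-17, - 8  , -6, - 30/7, 3, 3,6,11,36.58, 50, 56, 64 ]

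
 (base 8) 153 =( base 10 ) 107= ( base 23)4F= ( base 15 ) 72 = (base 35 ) 32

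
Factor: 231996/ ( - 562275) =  - 2^2  *  3^ ( - 2 ) * 5^ (- 2)*7^( - 2)*17^( - 1 )*19333^1 = -77332/187425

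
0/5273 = 0 = 0.00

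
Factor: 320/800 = 2/5 = 2^1*5^ ( - 1 )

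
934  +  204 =1138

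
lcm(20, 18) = 180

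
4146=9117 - 4971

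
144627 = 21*6887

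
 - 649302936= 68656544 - 717959480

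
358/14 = 179/7 = 25.57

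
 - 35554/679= -35554/679  =  - 52.36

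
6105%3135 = 2970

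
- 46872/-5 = 9374 + 2/5 = 9374.40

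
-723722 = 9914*(-73)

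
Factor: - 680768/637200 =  - 2^2*3^( - 3)*5^ ( - 2 ) * 11^1*59^( - 1)*967^1=-42548/39825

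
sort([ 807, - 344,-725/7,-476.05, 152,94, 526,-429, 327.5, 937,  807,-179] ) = [  -  476.05, - 429,  -  344, - 179,- 725/7,  94, 152,327.5,526, 807,807,937] 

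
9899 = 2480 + 7419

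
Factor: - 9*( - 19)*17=2907  =  3^2*17^1*19^1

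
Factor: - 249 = -3^1*83^1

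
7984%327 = 136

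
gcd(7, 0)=7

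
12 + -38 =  - 26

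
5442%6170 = 5442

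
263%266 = 263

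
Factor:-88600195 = -5^1 * 1801^1*9839^1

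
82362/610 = 135 + 6/305 = 135.02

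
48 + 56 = 104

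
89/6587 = 89/6587 = 0.01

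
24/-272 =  - 3/34 = -0.09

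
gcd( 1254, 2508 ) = 1254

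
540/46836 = 15/1301 = 0.01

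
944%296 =56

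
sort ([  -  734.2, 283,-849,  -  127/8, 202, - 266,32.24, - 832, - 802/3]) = [-849, - 832, - 734.2, - 802/3,-266, - 127/8, 32.24, 202,283 ]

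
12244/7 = 12244/7 = 1749.14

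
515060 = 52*9905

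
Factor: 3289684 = 2^2*227^1*3623^1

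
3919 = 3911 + 8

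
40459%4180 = 2839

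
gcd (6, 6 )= 6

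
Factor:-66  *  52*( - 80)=274560  =  2^7*3^1*5^1*11^1*13^1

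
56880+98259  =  155139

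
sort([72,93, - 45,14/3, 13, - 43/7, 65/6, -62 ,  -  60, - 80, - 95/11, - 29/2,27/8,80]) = [ - 80, - 62 , - 60,  -  45, - 29/2 , - 95/11, - 43/7,27/8,14/3,65/6 , 13,72,80,93 ]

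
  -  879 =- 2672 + 1793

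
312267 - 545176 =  - 232909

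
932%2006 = 932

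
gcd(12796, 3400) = 4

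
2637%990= 657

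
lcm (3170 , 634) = 3170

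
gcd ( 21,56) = 7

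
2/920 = 1/460 = 0.00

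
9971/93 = 107 + 20/93 = 107.22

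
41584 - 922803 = -881219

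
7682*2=15364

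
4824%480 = 24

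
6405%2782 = 841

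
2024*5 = 10120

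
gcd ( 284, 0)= 284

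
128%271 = 128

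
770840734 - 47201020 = 723639714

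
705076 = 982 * 718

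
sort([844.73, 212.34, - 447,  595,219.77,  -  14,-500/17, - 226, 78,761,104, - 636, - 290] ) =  [-636,  -  447, - 290,  -  226, - 500/17, -14,78 , 104, 212.34,219.77 , 595 , 761,  844.73]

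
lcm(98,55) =5390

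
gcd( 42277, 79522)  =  1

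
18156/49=18156/49 = 370.53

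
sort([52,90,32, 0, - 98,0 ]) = [ - 98,0, 0, 32, 52,90]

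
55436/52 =1066 + 1/13 = 1066.08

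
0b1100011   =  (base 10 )99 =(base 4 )1203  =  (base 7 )201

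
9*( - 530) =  - 4770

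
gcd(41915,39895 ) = 505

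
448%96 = 64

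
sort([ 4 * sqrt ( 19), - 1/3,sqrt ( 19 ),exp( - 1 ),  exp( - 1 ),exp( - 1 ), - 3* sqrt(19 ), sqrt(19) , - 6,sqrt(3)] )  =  [ - 3 * sqrt(19) ,- 6, - 1/3,exp( - 1 ),exp( - 1),exp (-1),sqrt( 3) , sqrt( 19 ) , sqrt(19) , 4*sqrt (19 )]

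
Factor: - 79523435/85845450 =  - 15904687/17169090 = -2^( - 1)*3^ (-1) * 5^( - 1)*179^1*88853^1  *  572303^( - 1)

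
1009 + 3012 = 4021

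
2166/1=2166 = 2166.00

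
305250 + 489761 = 795011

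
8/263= 8/263= 0.03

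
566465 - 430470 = 135995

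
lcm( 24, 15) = 120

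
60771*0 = 0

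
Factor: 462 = 2^1*3^1*7^1*11^1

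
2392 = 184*13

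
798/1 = 798= 798.00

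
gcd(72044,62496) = 868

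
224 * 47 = 10528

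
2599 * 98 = 254702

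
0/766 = 0 = 0.00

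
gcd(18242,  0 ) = 18242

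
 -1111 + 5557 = 4446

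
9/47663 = 9/47663 = 0.00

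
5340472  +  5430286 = 10770758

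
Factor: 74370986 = 2^1*37185493^1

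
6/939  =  2/313 = 0.01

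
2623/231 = 2623/231 = 11.35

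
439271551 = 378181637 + 61089914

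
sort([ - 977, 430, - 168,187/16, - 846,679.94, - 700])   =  [-977, - 846, - 700, - 168,187/16,430,679.94]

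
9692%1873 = 327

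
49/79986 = 49/79986 = 0.00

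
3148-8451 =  - 5303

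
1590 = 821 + 769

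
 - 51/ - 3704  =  51/3704 = 0.01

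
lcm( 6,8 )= 24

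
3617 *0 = 0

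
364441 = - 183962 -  - 548403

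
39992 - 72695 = -32703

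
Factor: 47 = 47^1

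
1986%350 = 236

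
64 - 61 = 3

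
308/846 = 154/423 = 0.36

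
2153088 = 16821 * 128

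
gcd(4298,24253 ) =307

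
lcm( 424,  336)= 17808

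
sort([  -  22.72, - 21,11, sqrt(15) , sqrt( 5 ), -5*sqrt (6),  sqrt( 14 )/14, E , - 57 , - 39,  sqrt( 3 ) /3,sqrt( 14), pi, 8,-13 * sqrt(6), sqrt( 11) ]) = [  -  57, - 39, - 13 * sqrt(6),- 22.72,-21, - 5*sqrt (6 ), sqrt(14)/14, sqrt(3)/3, sqrt( 5),E,pi, sqrt( 11 ), sqrt( 14),sqrt(15),8,11 ]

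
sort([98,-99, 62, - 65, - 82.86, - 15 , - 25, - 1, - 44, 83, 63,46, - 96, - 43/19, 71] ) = [  -  99, - 96, - 82.86, - 65, - 44, - 25 , - 15, - 43/19, - 1, 46,62,63,71, 83, 98]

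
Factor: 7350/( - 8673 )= -2^1*5^2*59^ (  -  1) = -50/59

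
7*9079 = 63553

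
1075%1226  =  1075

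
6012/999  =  6 + 2/111 = 6.02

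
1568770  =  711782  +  856988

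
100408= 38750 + 61658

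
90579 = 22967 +67612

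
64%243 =64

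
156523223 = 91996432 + 64526791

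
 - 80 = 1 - 81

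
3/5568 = 1/1856  =  0.00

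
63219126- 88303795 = - 25084669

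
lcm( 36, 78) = 468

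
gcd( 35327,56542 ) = 1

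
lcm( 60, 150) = 300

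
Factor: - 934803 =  - 3^2*103867^1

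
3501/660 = 5 + 67/220 = 5.30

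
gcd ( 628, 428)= 4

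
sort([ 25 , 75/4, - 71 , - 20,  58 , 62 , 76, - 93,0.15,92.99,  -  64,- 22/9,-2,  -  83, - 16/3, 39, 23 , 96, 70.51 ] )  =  [-93 ,-83, - 71,-64,-20, - 16/3,-22/9,-2,0.15,75/4 , 23,  25,39,  58, 62,70.51 , 76,92.99,96 ] 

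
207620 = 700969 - 493349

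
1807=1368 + 439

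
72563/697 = 104 + 75/697 = 104.11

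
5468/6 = 2734/3 = 911.33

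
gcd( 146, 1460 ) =146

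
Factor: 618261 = 3^1*7^1*59^1*499^1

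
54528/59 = 924 + 12/59 = 924.20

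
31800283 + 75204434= 107004717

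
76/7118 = 38/3559= 0.01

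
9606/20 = 4803/10 = 480.30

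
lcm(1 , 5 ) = 5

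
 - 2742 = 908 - 3650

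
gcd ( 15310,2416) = 2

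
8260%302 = 106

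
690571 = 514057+176514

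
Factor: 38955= 3^1 * 5^1*7^2*53^1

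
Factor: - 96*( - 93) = 2^5*3^2*31^1  =  8928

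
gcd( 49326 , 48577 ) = 1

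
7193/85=7193/85 =84.62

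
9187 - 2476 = 6711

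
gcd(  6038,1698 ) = 2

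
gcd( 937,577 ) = 1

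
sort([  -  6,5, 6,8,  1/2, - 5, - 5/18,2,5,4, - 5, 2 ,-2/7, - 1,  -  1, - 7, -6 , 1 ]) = [-7, - 6,-6,  -  5,  -  5,  -  1, - 1, - 2/7, - 5/18,  1/2, 1,  2, 2,4,5, 5,6,8]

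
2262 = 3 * 754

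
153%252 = 153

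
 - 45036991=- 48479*929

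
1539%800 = 739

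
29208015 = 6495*4497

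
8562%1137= 603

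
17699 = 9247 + 8452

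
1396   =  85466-84070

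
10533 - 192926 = - 182393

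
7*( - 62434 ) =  - 437038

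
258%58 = 26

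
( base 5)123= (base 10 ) 38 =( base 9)42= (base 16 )26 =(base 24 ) 1e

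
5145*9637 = 49582365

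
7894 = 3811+4083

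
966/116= 8 + 19/58  =  8.33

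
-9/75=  - 3/25 = -0.12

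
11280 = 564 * 20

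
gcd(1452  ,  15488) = 484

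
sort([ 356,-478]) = [- 478,356]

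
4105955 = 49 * 83795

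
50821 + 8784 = 59605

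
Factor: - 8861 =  - 8861^1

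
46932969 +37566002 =84498971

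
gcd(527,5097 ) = 1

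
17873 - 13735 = 4138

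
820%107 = 71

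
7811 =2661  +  5150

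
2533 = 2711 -178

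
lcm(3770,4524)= 22620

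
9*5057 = 45513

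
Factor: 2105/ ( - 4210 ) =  - 1/2 = -2^(-1)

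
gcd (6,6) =6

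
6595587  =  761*8667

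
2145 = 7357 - 5212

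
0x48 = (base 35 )22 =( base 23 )33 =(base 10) 72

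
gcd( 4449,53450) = 1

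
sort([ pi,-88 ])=[-88,  pi]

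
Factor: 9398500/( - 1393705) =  - 2^2  *  5^2*18797^1 * 278741^ (  -  1) = - 1879700/278741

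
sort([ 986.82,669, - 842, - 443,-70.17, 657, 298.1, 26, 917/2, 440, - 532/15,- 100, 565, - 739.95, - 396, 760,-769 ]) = [ -842,-769,  -  739.95, - 443,  -  396,-100 , - 70.17, - 532/15 , 26,298.1, 440 , 917/2, 565, 657,  669,760, 986.82 ] 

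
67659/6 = 22553/2 = 11276.50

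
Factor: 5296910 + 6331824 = 11628734 = 2^1*13^1*447259^1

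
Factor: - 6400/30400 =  - 2^2*19^( - 1) = - 4/19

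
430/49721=430/49721 = 0.01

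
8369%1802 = 1161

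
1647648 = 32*51489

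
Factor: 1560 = 2^3*3^1*5^1*13^1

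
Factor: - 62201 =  - 62201^1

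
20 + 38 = 58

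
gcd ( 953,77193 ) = 953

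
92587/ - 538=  - 92587/538 = - 172.09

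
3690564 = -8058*(  -  458 )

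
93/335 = 93/335 = 0.28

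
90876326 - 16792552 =74083774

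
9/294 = 3/98 = 0.03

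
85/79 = 1 +6/79= 1.08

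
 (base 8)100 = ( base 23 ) 2I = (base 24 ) 2g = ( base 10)64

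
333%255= 78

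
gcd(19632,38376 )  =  24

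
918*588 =539784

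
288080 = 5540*52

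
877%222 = 211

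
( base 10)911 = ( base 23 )1GE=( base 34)QR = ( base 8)1617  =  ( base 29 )12C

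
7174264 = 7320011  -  145747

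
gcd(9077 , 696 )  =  29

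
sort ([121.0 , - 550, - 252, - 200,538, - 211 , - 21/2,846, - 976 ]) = [ - 976 ,-550,- 252, - 211,-200,  -  21/2,121.0, 538, 846 ]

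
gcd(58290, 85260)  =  870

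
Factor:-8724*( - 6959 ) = 60710316 =2^2*3^1*727^1*6959^1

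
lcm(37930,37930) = 37930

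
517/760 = 517/760 = 0.68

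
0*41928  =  0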